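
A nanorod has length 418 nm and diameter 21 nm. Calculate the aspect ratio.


Aspect ratio AR = length / diameter
AR = 418 / 21
AR = 19.9

19.9


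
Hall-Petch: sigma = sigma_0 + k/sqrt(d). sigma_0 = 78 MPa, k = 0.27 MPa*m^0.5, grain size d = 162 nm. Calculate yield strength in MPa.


d = 162 nm = 1.62e-07 m
sqrt(d) = 0.0004024922
Hall-Petch contribution = k / sqrt(d) = 0.27 / 0.0004024922 = 670.8 MPa
sigma = sigma_0 + k/sqrt(d) = 78 + 670.8 = 748.8 MPa

748.8


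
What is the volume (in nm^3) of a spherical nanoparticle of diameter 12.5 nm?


Radius r = 12.5/2 = 6.25 nm
Volume V = (4/3) * pi * r^3
V = (4/3) * pi * (6.25)^3
V = 1022.65 nm^3

1022.65


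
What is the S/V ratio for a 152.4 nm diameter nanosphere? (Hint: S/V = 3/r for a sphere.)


Radius r = 152.4/2 = 76.2 nm
S/V = 3 / r = 3 / 76.2
S/V = 0.0394 nm^-1

0.0394


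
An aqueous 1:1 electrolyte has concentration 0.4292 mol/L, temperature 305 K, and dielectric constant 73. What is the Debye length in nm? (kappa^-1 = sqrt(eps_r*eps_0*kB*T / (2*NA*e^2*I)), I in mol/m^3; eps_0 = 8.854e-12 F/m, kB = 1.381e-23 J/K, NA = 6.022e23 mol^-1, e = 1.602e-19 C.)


Ionic strength I = 0.4292 * 1^2 * 1000 = 429.2 mol/m^3
kappa^-1 = sqrt(73 * 8.854e-12 * 1.381e-23 * 305 / (2 * 6.022e23 * (1.602e-19)^2 * 429.2))
kappa^-1 = 0.453 nm

0.453


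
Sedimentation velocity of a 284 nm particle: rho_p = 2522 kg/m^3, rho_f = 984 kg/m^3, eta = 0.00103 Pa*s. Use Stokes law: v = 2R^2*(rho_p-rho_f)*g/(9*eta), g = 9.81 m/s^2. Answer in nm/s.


Radius R = 284/2 nm = 1.42e-07 m
Density difference = 2522 - 984 = 1538 kg/m^3
v = 2 * R^2 * (rho_p - rho_f) * g / (9 * eta)
v = 2 * (1.42e-07)^2 * 1538 * 9.81 / (9 * 0.00103)
v = 6.56375e-08 m/s = 65.6375 nm/s

65.6375


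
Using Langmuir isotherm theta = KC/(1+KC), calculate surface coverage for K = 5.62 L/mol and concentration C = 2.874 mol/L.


Langmuir isotherm: theta = K*C / (1 + K*C)
K*C = 5.62 * 2.874 = 16.15188
theta = 16.15188 / (1 + 16.15188) = 16.15188 / 17.15188
theta = 0.9417

0.9417


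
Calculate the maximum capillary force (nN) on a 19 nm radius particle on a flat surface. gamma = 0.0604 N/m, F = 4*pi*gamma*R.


Convert radius: R = 19 nm = 1.9e-08 m
F = 4 * pi * gamma * R
F = 4 * pi * 0.0604 * 1.9e-08
F = 1.44212e-08 N = 14.4212 nN

14.4212


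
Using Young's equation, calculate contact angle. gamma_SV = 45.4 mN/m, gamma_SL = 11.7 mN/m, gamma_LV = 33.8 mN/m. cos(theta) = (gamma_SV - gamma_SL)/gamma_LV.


cos(theta) = (gamma_SV - gamma_SL) / gamma_LV
cos(theta) = (45.4 - 11.7) / 33.8
cos(theta) = 0.997041
theta = arccos(0.997041) = 4.41 degrees

4.41


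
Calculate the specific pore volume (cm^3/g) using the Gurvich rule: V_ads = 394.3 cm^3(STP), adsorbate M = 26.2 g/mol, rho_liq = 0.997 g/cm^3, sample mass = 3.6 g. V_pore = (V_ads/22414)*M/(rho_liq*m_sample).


Moles adsorbed n = V_ads / 22414 = 394.3 / 22414 = 1.759168e-02 mol
Liquid volume V_liq = n * M / rho_liq = 1.759168e-02 * 26.2 / 0.997 = 0.46229 cm^3
Specific pore volume V_pore = V_liq / m_sample = 0.46229 / 3.6
V_pore = 0.1284 cm^3/g

0.1284


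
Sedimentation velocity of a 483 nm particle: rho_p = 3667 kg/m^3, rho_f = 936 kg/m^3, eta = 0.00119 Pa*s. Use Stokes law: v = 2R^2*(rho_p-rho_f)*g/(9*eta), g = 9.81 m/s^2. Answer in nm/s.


Radius R = 483/2 nm = 2.415e-07 m
Density difference = 3667 - 936 = 2731 kg/m^3
v = 2 * R^2 * (rho_p - rho_f) * g / (9 * eta)
v = 2 * (2.415e-07)^2 * 2731 * 9.81 / (9 * 0.00119)
v = 2.91787e-07 m/s = 291.7867 nm/s

291.7867


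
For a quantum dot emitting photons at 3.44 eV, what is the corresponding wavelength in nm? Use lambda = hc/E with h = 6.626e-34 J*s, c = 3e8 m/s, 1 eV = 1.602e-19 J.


Convert energy: E = 3.44 eV = 3.44 * 1.602e-19 = 5.51088e-19 J
lambda = h*c / E = 6.626e-34 * 3e8 / 5.51088e-19
lambda = 3.60705e-07 m = 360.7 nm

360.7


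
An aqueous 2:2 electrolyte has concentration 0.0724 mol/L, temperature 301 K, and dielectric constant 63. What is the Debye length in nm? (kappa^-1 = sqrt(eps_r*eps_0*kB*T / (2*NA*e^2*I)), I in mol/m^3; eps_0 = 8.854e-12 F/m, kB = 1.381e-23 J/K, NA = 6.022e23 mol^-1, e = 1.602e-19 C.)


Ionic strength I = 0.0724 * 2^2 * 1000 = 289.6 mol/m^3
kappa^-1 = sqrt(63 * 8.854e-12 * 1.381e-23 * 301 / (2 * 6.022e23 * (1.602e-19)^2 * 289.6))
kappa^-1 = 0.509 nm

0.509


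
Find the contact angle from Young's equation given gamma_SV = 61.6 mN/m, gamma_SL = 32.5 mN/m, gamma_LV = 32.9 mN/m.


cos(theta) = (gamma_SV - gamma_SL) / gamma_LV
cos(theta) = (61.6 - 32.5) / 32.9
cos(theta) = 0.884498
theta = arccos(0.884498) = 27.81 degrees

27.81


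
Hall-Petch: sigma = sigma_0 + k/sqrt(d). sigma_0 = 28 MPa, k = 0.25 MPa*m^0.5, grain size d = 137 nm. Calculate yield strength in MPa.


d = 137 nm = 1.37e-07 m
sqrt(d) = 0.0003701351
Hall-Petch contribution = k / sqrt(d) = 0.25 / 0.0003701351 = 675.4 MPa
sigma = sigma_0 + k/sqrt(d) = 28 + 675.4 = 703.4 MPa

703.4


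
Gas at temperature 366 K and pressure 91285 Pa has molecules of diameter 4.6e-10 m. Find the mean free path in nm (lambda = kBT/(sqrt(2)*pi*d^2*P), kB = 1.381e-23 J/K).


Mean free path: lambda = kB*T / (sqrt(2) * pi * d^2 * P)
lambda = 1.381e-23 * 366 / (sqrt(2) * pi * (4.6e-10)^2 * 91285)
lambda = 5.88972e-08 m
lambda = 58.9 nm

58.9


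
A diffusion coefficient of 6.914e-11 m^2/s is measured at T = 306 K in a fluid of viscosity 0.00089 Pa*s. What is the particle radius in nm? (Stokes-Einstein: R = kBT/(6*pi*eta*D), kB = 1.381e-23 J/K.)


Stokes-Einstein: R = kB*T / (6*pi*eta*D)
R = 1.381e-23 * 306 / (6 * pi * 0.00089 * 6.914e-11)
R = 3.6433e-09 m = 3.64 nm

3.64


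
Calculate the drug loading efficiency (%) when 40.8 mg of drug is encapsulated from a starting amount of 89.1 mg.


Drug loading efficiency = (drug loaded / drug initial) * 100
DLE = 40.8 / 89.1 * 100
DLE = 0.4579 * 100
DLE = 45.79%

45.79


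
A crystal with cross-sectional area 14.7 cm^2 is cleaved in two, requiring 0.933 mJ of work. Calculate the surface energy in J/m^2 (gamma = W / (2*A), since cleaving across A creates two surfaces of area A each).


Convert: A = 14.7 cm^2 = 0.00147 m^2, W = 0.933 mJ = 0.000933 J
Cleaving exposes two faces of area A, so total new surface = 2*A and gamma = W / (2*A)
gamma = 0.000933 / (2 * 0.00147)
gamma = 0.317 J/m^2

0.317


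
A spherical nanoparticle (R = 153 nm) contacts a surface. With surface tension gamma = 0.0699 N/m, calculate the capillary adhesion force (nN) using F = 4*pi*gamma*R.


Convert radius: R = 153 nm = 1.53e-07 m
F = 4 * pi * gamma * R
F = 4 * pi * 0.0699 * 1.53e-07
F = 1.34394e-07 N = 134.3936 nN

134.3936


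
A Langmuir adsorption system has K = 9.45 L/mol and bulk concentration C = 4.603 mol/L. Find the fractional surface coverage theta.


Langmuir isotherm: theta = K*C / (1 + K*C)
K*C = 9.45 * 4.603 = 43.49835
theta = 43.49835 / (1 + 43.49835) = 43.49835 / 44.49835
theta = 0.9775

0.9775


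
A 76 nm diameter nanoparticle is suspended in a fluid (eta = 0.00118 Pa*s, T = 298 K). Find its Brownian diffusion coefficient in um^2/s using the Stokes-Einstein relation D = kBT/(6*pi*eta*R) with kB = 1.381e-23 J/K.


Radius R = 76/2 = 38 nm = 3.8e-08 m
D = kB*T / (6*pi*eta*R)
D = 1.381e-23 * 298 / (6 * pi * 0.00118 * 3.8e-08)
D = 4.86904e-12 m^2/s = 4.869 um^2/s

4.869


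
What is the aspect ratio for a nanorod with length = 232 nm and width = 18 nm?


Aspect ratio AR = length / diameter
AR = 232 / 18
AR = 12.89

12.89


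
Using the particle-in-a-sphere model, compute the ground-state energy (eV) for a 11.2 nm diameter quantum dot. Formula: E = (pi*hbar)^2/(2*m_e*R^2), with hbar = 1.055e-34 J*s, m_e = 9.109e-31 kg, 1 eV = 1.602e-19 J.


Radius R = 11.2/2 = 5.6 nm = 5.6e-09 m
E = (pi * 1.055e-34)^2 / (2 * 9.109e-31 * (5.6e-09)^2)
E(J) = 1.92277e-21
E = E(J) / 1.602e-19 = 0.012 eV

0.012


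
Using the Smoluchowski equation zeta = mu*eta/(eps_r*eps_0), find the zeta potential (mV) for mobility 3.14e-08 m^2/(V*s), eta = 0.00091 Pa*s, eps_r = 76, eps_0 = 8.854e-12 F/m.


Smoluchowski equation: zeta = mu * eta / (eps_r * eps_0)
zeta = 3.14e-08 * 0.00091 / (76 * 8.854e-12)
zeta = 0.042464 V = 42.46 mV

42.46


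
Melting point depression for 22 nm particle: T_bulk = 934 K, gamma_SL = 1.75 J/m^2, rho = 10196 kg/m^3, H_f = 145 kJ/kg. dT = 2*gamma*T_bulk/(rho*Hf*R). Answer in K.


Radius R = 22/2 = 11 nm = 1.1e-08 m
Convert H_f = 145 kJ/kg = 145000 J/kg
dT = 2 * gamma_SL * T_bulk / (rho * H_f * R)
dT = 2 * 1.75 * 934 / (10196 * 145000 * 1.1e-08)
dT = 201.0 K

201.0


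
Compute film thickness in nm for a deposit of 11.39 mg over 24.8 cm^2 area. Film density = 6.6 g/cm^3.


Convert: m = 11.39 mg = 1.1390e-05 kg, A = 24.8 cm^2 = 2.4800e-03 m^2, rho = 6.6 g/cm^3 = 6600 kg/m^3
t = m / (A * rho)
t = 1.1390e-05 / (2.4800e-03 * 6600)
t = 6.9587e-07 m = 695.9 nm

695.9


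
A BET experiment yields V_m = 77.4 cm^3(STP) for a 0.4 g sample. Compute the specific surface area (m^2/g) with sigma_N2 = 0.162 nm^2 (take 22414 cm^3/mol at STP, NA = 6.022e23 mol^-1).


Number of moles in monolayer = V_m / 22414 = 77.4 / 22414 = 0.0034532
Number of molecules = moles * NA = 0.0034532 * 6.022e23
SA = molecules * sigma / mass
SA = (77.4 / 22414) * 6.022e23 * 0.162e-18 / 0.4
SA = 842.2 m^2/g

842.2


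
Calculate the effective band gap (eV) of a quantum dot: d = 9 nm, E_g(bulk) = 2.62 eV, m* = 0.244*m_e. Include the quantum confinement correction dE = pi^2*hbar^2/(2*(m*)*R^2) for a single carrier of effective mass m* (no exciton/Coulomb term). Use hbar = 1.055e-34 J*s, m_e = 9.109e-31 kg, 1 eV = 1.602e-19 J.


Radius R = 9/2 nm = 4.5e-09 m
Confinement energy dE = pi^2 * hbar^2 / (2 * m_eff * m_e * R^2)
dE = pi^2 * (1.055e-34)^2 / (2 * 0.244 * 9.109e-31 * (4.5e-09)^2) J, divided by 1.602e-19 J/eV
dE = 0.0762 eV
Total band gap = E_g(bulk) + dE = 2.62 + 0.0762 = 2.6962 eV

2.6962


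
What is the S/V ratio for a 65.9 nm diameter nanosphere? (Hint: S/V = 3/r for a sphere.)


Radius r = 65.9/2 = 32.95 nm
S/V = 3 / r = 3 / 32.95
S/V = 0.091 nm^-1

0.091


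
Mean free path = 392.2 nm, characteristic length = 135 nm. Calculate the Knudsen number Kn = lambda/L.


Knudsen number Kn = lambda / L
Kn = 392.2 / 135
Kn = 2.9052

2.9052


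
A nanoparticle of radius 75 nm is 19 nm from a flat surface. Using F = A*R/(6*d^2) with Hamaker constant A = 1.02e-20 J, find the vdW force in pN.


Convert to SI: R = 75 nm = 7.5e-08 m, d = 19 nm = 1.9e-08 m
F = A * R / (6 * d^2)
F = 1.02e-20 * 7.5e-08 / (6 * (1.9e-08)^2)
F = 3.53186e-13 N = 0.353 pN

0.353


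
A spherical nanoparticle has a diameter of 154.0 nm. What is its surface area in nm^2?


Radius r = 154.0/2 = 77 nm
Surface area SA = 4 * pi * r^2
SA = 4 * pi * (77)^2
SA = 74506.01 nm^2

74506.01


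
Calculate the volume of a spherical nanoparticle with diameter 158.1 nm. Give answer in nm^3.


Radius r = 158.1/2 = 79.05 nm
Volume V = (4/3) * pi * r^3
V = (4/3) * pi * (79.05)^3
V = 2069160.75 nm^3

2069160.75


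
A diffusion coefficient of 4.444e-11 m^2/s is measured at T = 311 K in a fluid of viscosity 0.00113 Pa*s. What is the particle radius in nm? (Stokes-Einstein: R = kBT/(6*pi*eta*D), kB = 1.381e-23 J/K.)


Stokes-Einstein: R = kB*T / (6*pi*eta*D)
R = 1.381e-23 * 311 / (6 * pi * 0.00113 * 4.444e-11)
R = 4.53733e-09 m = 4.54 nm

4.54


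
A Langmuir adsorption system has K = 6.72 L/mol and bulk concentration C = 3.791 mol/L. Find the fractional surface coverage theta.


Langmuir isotherm: theta = K*C / (1 + K*C)
K*C = 6.72 * 3.791 = 25.47552
theta = 25.47552 / (1 + 25.47552) = 25.47552 / 26.47552
theta = 0.9622

0.9622


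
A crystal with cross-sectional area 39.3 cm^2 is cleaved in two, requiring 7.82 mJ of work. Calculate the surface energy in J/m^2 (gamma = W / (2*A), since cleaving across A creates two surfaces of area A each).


Convert: A = 39.3 cm^2 = 0.00393 m^2, W = 7.82 mJ = 0.00782 J
Cleaving exposes two faces of area A, so total new surface = 2*A and gamma = W / (2*A)
gamma = 0.00782 / (2 * 0.00393)
gamma = 0.995 J/m^2

0.995


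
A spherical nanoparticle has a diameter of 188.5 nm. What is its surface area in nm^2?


Radius r = 188.5/2 = 94.25 nm
Surface area SA = 4 * pi * r^2
SA = 4 * pi * (94.25)^2
SA = 111627.86 nm^2

111627.86


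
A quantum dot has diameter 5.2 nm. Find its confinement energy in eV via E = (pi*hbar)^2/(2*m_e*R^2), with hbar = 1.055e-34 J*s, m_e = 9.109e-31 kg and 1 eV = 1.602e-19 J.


Radius R = 5.2/2 = 2.6 nm = 2.6e-09 m
E = (pi * 1.055e-34)^2 / (2 * 9.109e-31 * (2.6e-09)^2)
E(J) = 8.91984e-21
E = E(J) / 1.602e-19 = 0.0557 eV

0.0557


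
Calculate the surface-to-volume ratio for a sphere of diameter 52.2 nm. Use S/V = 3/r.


Radius r = 52.2/2 = 26.1 nm
S/V = 3 / r = 3 / 26.1
S/V = 0.1149 nm^-1

0.1149


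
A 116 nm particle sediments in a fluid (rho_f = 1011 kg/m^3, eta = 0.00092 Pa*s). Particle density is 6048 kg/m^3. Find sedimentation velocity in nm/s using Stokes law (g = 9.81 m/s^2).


Radius R = 116/2 nm = 5.8e-08 m
Density difference = 6048 - 1011 = 5037 kg/m^3
v = 2 * R^2 * (rho_p - rho_f) * g / (9 * eta)
v = 2 * (5.8e-08)^2 * 5037 * 9.81 / (9 * 0.00092)
v = 4.0151e-08 m/s = 40.151 nm/s

40.151


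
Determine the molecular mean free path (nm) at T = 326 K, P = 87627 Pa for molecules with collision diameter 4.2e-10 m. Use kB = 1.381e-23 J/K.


Mean free path: lambda = kB*T / (sqrt(2) * pi * d^2 * P)
lambda = 1.381e-23 * 326 / (sqrt(2) * pi * (4.2e-10)^2 * 87627)
lambda = 6.55556e-08 m
lambda = 65.56 nm

65.56


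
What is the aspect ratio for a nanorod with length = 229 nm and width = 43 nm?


Aspect ratio AR = length / diameter
AR = 229 / 43
AR = 5.33

5.33


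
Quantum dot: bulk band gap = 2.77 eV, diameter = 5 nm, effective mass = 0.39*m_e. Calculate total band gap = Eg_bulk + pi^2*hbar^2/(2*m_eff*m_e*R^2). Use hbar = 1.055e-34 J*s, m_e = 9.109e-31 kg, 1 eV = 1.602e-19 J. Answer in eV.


Radius R = 5/2 nm = 2.5e-09 m
Confinement energy dE = pi^2 * hbar^2 / (2 * m_eff * m_e * R^2)
dE = pi^2 * (1.055e-34)^2 / (2 * 0.39 * 9.109e-31 * (2.5e-09)^2) J, divided by 1.602e-19 J/eV
dE = 0.1544 eV
Total band gap = E_g(bulk) + dE = 2.77 + 0.1544 = 2.9244 eV

2.9244


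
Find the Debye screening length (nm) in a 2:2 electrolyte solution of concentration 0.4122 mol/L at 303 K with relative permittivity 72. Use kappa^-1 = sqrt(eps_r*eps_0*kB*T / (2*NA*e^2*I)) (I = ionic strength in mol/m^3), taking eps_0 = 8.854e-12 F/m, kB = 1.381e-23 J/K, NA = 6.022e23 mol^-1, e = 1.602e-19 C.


Ionic strength I = 0.4122 * 2^2 * 1000 = 1648.8 mol/m^3
kappa^-1 = sqrt(72 * 8.854e-12 * 1.381e-23 * 303 / (2 * 6.022e23 * (1.602e-19)^2 * 1648.8))
kappa^-1 = 0.229 nm

0.229


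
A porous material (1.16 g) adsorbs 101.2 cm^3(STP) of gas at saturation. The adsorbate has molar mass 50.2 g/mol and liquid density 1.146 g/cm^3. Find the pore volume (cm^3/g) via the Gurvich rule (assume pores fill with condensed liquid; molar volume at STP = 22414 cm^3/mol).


Moles adsorbed n = V_ads / 22414 = 101.2 / 22414 = 4.515035e-03 mol
Liquid volume V_liq = n * M / rho_liq = 4.515035e-03 * 50.2 / 1.146 = 0.19778 cm^3
Specific pore volume V_pore = V_liq / m_sample = 0.19778 / 1.16
V_pore = 0.1705 cm^3/g

0.1705


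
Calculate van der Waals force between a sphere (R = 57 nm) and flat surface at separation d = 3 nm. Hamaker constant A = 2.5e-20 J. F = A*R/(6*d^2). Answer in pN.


Convert to SI: R = 57 nm = 5.7e-08 m, d = 3 nm = 3e-09 m
F = A * R / (6 * d^2)
F = 2.5e-20 * 5.7e-08 / (6 * (3e-09)^2)
F = 2.63889e-11 N = 26.389 pN

26.389


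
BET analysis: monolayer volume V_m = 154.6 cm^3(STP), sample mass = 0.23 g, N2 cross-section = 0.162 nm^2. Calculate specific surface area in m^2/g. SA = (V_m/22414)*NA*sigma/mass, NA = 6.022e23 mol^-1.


Number of moles in monolayer = V_m / 22414 = 154.6 / 22414 = 0.00689747
Number of molecules = moles * NA = 0.00689747 * 6.022e23
SA = molecules * sigma / mass
SA = (154.6 / 22414) * 6.022e23 * 0.162e-18 / 0.23
SA = 2925.6 m^2/g

2925.6


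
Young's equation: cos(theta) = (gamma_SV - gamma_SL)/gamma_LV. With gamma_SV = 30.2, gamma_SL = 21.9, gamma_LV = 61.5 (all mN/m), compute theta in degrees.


cos(theta) = (gamma_SV - gamma_SL) / gamma_LV
cos(theta) = (30.2 - 21.9) / 61.5
cos(theta) = 0.134959
theta = arccos(0.134959) = 82.24 degrees

82.24


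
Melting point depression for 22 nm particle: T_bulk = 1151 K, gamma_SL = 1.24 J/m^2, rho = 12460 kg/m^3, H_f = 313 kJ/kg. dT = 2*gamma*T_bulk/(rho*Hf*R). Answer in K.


Radius R = 22/2 = 11 nm = 1.1e-08 m
Convert H_f = 313 kJ/kg = 313000 J/kg
dT = 2 * gamma_SL * T_bulk / (rho * H_f * R)
dT = 2 * 1.24 * 1151 / (12460 * 313000 * 1.1e-08)
dT = 66.5 K

66.5


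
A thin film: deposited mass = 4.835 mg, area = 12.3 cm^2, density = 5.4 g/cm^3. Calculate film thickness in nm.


Convert: m = 4.835 mg = 4.8350e-06 kg, A = 12.3 cm^2 = 1.2300e-03 m^2, rho = 5.4 g/cm^3 = 5400 kg/m^3
t = m / (A * rho)
t = 4.8350e-06 / (1.2300e-03 * 5400)
t = 7.2794e-07 m = 727.9 nm

727.9


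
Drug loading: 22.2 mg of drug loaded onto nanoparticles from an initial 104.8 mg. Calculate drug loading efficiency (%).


Drug loading efficiency = (drug loaded / drug initial) * 100
DLE = 22.2 / 104.8 * 100
DLE = 0.2118 * 100
DLE = 21.18%

21.18


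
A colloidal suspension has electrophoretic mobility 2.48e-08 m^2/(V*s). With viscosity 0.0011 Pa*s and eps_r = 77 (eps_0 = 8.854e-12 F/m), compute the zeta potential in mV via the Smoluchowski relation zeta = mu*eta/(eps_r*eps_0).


Smoluchowski equation: zeta = mu * eta / (eps_r * eps_0)
zeta = 2.48e-08 * 0.0011 / (77 * 8.854e-12)
zeta = 0.040014 V = 40.01 mV

40.01


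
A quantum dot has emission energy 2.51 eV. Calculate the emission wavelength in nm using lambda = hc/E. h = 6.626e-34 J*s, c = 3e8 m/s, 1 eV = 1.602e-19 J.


Convert energy: E = 2.51 eV = 2.51 * 1.602e-19 = 4.02102e-19 J
lambda = h*c / E = 6.626e-34 * 3e8 / 4.02102e-19
lambda = 4.94352e-07 m = 494.4 nm

494.4


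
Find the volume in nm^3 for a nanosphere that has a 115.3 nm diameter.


Radius r = 115.3/2 = 57.65 nm
Volume V = (4/3) * pi * r^3
V = (4/3) * pi * (57.65)^3
V = 802576.69 nm^3

802576.69


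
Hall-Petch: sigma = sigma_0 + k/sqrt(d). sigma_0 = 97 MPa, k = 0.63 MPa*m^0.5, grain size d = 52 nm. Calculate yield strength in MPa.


d = 52 nm = 5.2e-08 m
sqrt(d) = 0.0002280351
Hall-Petch contribution = k / sqrt(d) = 0.63 / 0.0002280351 = 2762.7 MPa
sigma = sigma_0 + k/sqrt(d) = 97 + 2762.7 = 2859.7 MPa

2859.7


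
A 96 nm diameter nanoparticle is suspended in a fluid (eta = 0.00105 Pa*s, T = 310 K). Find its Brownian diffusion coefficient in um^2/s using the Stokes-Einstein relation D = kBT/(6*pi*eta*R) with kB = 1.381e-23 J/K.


Radius R = 96/2 = 48 nm = 4.8e-08 m
D = kB*T / (6*pi*eta*R)
D = 1.381e-23 * 310 / (6 * pi * 0.00105 * 4.8e-08)
D = 4.50634e-12 m^2/s = 4.506 um^2/s

4.506


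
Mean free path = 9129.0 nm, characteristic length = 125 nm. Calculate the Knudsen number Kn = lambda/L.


Knudsen number Kn = lambda / L
Kn = 9129.0 / 125
Kn = 73.032

73.032


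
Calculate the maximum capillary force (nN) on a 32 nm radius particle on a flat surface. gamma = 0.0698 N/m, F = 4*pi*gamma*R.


Convert radius: R = 32 nm = 3.2e-08 m
F = 4 * pi * gamma * R
F = 4 * pi * 0.0698 * 3.2e-08
F = 2.80682e-08 N = 28.0682 nN

28.0682


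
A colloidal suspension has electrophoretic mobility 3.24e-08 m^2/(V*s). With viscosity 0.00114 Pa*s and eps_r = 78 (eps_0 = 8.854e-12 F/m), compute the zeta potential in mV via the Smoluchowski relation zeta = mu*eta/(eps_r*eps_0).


Smoluchowski equation: zeta = mu * eta / (eps_r * eps_0)
zeta = 3.24e-08 * 0.00114 / (78 * 8.854e-12)
zeta = 0.053483 V = 53.48 mV

53.48


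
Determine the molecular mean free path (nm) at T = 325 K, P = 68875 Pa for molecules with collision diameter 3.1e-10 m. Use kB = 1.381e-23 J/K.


Mean free path: lambda = kB*T / (sqrt(2) * pi * d^2 * P)
lambda = 1.381e-23 * 325 / (sqrt(2) * pi * (3.1e-10)^2 * 68875)
lambda = 1.52626e-07 m
lambda = 152.63 nm

152.63


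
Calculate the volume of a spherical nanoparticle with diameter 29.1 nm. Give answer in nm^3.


Radius r = 29.1/2 = 14.55 nm
Volume V = (4/3) * pi * r^3
V = (4/3) * pi * (14.55)^3
V = 12902.61 nm^3

12902.61


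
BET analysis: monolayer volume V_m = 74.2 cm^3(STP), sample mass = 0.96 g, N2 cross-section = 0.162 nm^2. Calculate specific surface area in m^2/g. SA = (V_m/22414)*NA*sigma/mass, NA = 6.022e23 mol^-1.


Number of moles in monolayer = V_m / 22414 = 74.2 / 22414 = 0.00331043
Number of molecules = moles * NA = 0.00331043 * 6.022e23
SA = molecules * sigma / mass
SA = (74.2 / 22414) * 6.022e23 * 0.162e-18 / 0.96
SA = 336.4 m^2/g

336.4


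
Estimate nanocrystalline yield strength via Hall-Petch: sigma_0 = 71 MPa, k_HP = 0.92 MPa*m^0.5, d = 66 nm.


d = 66 nm = 6.6e-08 m
sqrt(d) = 0.0002569047
Hall-Petch contribution = k / sqrt(d) = 0.92 / 0.0002569047 = 3581.1 MPa
sigma = sigma_0 + k/sqrt(d) = 71 + 3581.1 = 3652.1 MPa

3652.1


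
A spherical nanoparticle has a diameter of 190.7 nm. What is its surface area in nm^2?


Radius r = 190.7/2 = 95.35 nm
Surface area SA = 4 * pi * r^2
SA = 4 * pi * (95.35)^2
SA = 114248.7 nm^2

114248.7


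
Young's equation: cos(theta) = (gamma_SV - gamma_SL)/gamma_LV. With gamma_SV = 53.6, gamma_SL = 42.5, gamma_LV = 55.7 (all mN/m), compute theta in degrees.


cos(theta) = (gamma_SV - gamma_SL) / gamma_LV
cos(theta) = (53.6 - 42.5) / 55.7
cos(theta) = 0.199282
theta = arccos(0.199282) = 78.51 degrees

78.51


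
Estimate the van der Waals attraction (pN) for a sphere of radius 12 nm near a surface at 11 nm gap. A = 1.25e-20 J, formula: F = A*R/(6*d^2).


Convert to SI: R = 12 nm = 1.2e-08 m, d = 11 nm = 1.1e-08 m
F = A * R / (6 * d^2)
F = 1.25e-20 * 1.2e-08 / (6 * (1.1e-08)^2)
F = 2.06612e-13 N = 0.207 pN

0.207


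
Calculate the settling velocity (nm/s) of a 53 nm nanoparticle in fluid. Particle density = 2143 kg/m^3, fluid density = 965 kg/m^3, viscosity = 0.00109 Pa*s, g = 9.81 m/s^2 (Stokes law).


Radius R = 53/2 nm = 2.65e-08 m
Density difference = 2143 - 965 = 1178 kg/m^3
v = 2 * R^2 * (rho_p - rho_f) * g / (9 * eta)
v = 2 * (2.65e-08)^2 * 1178 * 9.81 / (9 * 0.00109)
v = 1.6545e-09 m/s = 1.6545 nm/s

1.6545


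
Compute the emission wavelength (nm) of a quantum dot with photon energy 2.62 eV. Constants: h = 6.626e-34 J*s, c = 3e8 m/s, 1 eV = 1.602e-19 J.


Convert energy: E = 2.62 eV = 2.62 * 1.602e-19 = 4.19724e-19 J
lambda = h*c / E = 6.626e-34 * 3e8 / 4.19724e-19
lambda = 4.73597e-07 m = 473.6 nm

473.6


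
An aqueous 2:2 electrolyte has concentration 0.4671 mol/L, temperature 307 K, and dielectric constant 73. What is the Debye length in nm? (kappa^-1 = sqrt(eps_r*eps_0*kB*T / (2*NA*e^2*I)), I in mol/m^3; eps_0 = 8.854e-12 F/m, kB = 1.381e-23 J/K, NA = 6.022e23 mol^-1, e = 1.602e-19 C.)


Ionic strength I = 0.4671 * 2^2 * 1000 = 1868.4 mol/m^3
kappa^-1 = sqrt(73 * 8.854e-12 * 1.381e-23 * 307 / (2 * 6.022e23 * (1.602e-19)^2 * 1868.4))
kappa^-1 = 0.218 nm

0.218


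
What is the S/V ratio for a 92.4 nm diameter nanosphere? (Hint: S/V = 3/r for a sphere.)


Radius r = 92.4/2 = 46.2 nm
S/V = 3 / r = 3 / 46.2
S/V = 0.0649 nm^-1

0.0649


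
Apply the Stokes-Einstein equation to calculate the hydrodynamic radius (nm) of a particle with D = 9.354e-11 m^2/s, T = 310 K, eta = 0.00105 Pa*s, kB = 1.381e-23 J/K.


Stokes-Einstein: R = kB*T / (6*pi*eta*D)
R = 1.381e-23 * 310 / (6 * pi * 0.00105 * 9.354e-11)
R = 2.31242e-09 m = 2.31 nm

2.31


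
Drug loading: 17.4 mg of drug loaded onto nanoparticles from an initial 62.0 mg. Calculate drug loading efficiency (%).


Drug loading efficiency = (drug loaded / drug initial) * 100
DLE = 17.4 / 62.0 * 100
DLE = 0.2806 * 100
DLE = 28.06%

28.06


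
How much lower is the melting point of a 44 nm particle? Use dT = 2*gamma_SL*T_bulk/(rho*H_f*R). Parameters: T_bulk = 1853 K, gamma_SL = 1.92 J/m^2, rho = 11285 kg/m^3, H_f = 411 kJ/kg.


Radius R = 44/2 = 22 nm = 2.2e-08 m
Convert H_f = 411 kJ/kg = 411000 J/kg
dT = 2 * gamma_SL * T_bulk / (rho * H_f * R)
dT = 2 * 1.92 * 1853 / (11285 * 411000 * 2.2e-08)
dT = 69.7 K

69.7


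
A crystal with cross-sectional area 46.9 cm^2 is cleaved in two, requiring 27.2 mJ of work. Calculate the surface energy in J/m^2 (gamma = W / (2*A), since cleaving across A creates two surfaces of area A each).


Convert: A = 46.9 cm^2 = 0.00469 m^2, W = 27.2 mJ = 0.0272 J
Cleaving exposes two faces of area A, so total new surface = 2*A and gamma = W / (2*A)
gamma = 0.0272 / (2 * 0.00469)
gamma = 2.9 J/m^2

2.9


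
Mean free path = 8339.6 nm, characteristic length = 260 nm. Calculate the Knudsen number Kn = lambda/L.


Knudsen number Kn = lambda / L
Kn = 8339.6 / 260
Kn = 32.0754

32.0754


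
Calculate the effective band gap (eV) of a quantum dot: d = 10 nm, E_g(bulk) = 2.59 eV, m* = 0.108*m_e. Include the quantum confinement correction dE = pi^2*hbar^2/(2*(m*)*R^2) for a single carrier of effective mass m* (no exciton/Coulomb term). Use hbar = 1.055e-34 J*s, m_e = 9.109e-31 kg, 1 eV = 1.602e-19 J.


Radius R = 10/2 nm = 5e-09 m
Confinement energy dE = pi^2 * hbar^2 / (2 * m_eff * m_e * R^2)
dE = pi^2 * (1.055e-34)^2 / (2 * 0.108 * 9.109e-31 * (5e-09)^2) J, divided by 1.602e-19 J/eV
dE = 0.1394 eV
Total band gap = E_g(bulk) + dE = 2.59 + 0.1394 = 2.7294 eV

2.7294


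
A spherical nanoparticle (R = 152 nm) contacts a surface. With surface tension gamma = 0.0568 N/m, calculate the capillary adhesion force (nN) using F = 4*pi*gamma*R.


Convert radius: R = 152 nm = 1.52e-07 m
F = 4 * pi * gamma * R
F = 4 * pi * 0.0568 * 1.52e-07
F = 1.08493e-07 N = 108.493 nN

108.493


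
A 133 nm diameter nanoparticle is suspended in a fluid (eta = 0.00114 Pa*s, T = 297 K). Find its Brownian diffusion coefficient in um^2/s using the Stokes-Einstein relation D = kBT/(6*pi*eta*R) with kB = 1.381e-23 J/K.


Radius R = 133/2 = 66.5 nm = 6.65e-08 m
D = kB*T / (6*pi*eta*R)
D = 1.381e-23 * 297 / (6 * pi * 0.00114 * 6.65e-08)
D = 2.87027e-12 m^2/s = 2.87 um^2/s

2.87


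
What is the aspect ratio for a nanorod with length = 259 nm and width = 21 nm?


Aspect ratio AR = length / diameter
AR = 259 / 21
AR = 12.33

12.33


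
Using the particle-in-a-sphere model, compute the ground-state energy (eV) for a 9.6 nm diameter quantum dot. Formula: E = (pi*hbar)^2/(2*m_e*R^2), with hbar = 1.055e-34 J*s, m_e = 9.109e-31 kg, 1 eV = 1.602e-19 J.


Radius R = 9.6/2 = 4.8 nm = 4.8e-09 m
E = (pi * 1.055e-34)^2 / (2 * 9.109e-31 * (4.8e-09)^2)
E(J) = 2.61711e-21
E = E(J) / 1.602e-19 = 0.0163 eV

0.0163


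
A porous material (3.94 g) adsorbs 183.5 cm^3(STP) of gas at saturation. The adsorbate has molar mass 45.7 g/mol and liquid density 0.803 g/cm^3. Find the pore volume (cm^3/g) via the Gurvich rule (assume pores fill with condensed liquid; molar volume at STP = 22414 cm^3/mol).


Moles adsorbed n = V_ads / 22414 = 183.5 / 22414 = 8.186848e-03 mol
Liquid volume V_liq = n * M / rho_liq = 8.186848e-03 * 45.7 / 0.803 = 0.46593 cm^3
Specific pore volume V_pore = V_liq / m_sample = 0.46593 / 3.94
V_pore = 0.1183 cm^3/g

0.1183


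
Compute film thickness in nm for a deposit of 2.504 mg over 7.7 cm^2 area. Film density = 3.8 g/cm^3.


Convert: m = 2.504 mg = 2.5040e-06 kg, A = 7.7 cm^2 = 7.7000e-04 m^2, rho = 3.8 g/cm^3 = 3800 kg/m^3
t = m / (A * rho)
t = 2.5040e-06 / (7.7000e-04 * 3800)
t = 8.5578e-07 m = 855.8 nm

855.8


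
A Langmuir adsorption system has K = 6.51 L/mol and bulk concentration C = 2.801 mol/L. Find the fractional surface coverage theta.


Langmuir isotherm: theta = K*C / (1 + K*C)
K*C = 6.51 * 2.801 = 18.23451
theta = 18.23451 / (1 + 18.23451) = 18.23451 / 19.23451
theta = 0.948

0.948


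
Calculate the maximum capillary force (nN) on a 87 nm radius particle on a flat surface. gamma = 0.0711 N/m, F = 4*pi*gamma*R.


Convert radius: R = 87 nm = 8.7e-08 m
F = 4 * pi * gamma * R
F = 4 * pi * 0.0711 * 8.7e-08
F = 7.77318e-08 N = 77.7318 nN

77.7318


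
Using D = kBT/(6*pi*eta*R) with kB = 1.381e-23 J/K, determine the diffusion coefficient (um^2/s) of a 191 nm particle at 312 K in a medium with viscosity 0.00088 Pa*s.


Radius R = 191/2 = 95.5 nm = 9.55e-08 m
D = kB*T / (6*pi*eta*R)
D = 1.381e-23 * 312 / (6 * pi * 0.00088 * 9.55e-08)
D = 2.71995e-12 m^2/s = 2.72 um^2/s

2.72


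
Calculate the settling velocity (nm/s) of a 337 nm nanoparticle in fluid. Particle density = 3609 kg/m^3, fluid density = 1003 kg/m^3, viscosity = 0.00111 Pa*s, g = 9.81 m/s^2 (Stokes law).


Radius R = 337/2 nm = 1.685e-07 m
Density difference = 3609 - 1003 = 2606 kg/m^3
v = 2 * R^2 * (rho_p - rho_f) * g / (9 * eta)
v = 2 * (1.685e-07)^2 * 2606 * 9.81 / (9 * 0.00111)
v = 1.45314e-07 m/s = 145.3141 nm/s

145.3141


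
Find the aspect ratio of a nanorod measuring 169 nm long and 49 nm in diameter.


Aspect ratio AR = length / diameter
AR = 169 / 49
AR = 3.45

3.45


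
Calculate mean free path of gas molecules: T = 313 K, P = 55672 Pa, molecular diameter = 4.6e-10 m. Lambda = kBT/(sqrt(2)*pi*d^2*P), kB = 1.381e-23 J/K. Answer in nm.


Mean free path: lambda = kB*T / (sqrt(2) * pi * d^2 * P)
lambda = 1.381e-23 * 313 / (sqrt(2) * pi * (4.6e-10)^2 * 55672)
lambda = 8.25887e-08 m
lambda = 82.59 nm

82.59


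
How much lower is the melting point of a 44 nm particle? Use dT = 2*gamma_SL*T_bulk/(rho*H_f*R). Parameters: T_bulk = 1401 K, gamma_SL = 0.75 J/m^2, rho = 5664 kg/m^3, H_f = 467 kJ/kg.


Radius R = 44/2 = 22 nm = 2.2e-08 m
Convert H_f = 467 kJ/kg = 467000 J/kg
dT = 2 * gamma_SL * T_bulk / (rho * H_f * R)
dT = 2 * 0.75 * 1401 / (5664 * 467000 * 2.2e-08)
dT = 36.1 K

36.1


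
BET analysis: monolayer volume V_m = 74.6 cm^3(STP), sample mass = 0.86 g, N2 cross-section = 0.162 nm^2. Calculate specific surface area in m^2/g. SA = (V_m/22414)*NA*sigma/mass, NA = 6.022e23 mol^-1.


Number of moles in monolayer = V_m / 22414 = 74.6 / 22414 = 0.00332828
Number of molecules = moles * NA = 0.00332828 * 6.022e23
SA = molecules * sigma / mass
SA = (74.6 / 22414) * 6.022e23 * 0.162e-18 / 0.86
SA = 377.6 m^2/g

377.6


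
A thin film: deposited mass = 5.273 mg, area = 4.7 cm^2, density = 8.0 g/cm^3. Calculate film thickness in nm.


Convert: m = 5.273 mg = 5.2730e-06 kg, A = 4.7 cm^2 = 4.7000e-04 m^2, rho = 8.0 g/cm^3 = 8000 kg/m^3
t = m / (A * rho)
t = 5.2730e-06 / (4.7000e-04 * 8000)
t = 1.4024e-06 m = 1402.4 nm

1402.4


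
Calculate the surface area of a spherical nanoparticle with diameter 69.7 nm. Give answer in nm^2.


Radius r = 69.7/2 = 34.85 nm
Surface area SA = 4 * pi * r^2
SA = 4 * pi * (34.85)^2
SA = 15262.14 nm^2

15262.14


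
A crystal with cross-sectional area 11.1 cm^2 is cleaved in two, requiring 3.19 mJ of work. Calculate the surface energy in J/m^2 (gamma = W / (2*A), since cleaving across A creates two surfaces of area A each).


Convert: A = 11.1 cm^2 = 0.00111 m^2, W = 3.19 mJ = 0.00319 J
Cleaving exposes two faces of area A, so total new surface = 2*A and gamma = W / (2*A)
gamma = 0.00319 / (2 * 0.00111)
gamma = 1.437 J/m^2

1.437


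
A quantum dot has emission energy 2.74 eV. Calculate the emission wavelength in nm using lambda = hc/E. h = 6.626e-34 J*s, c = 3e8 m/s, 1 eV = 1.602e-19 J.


Convert energy: E = 2.74 eV = 2.74 * 1.602e-19 = 4.38948e-19 J
lambda = h*c / E = 6.626e-34 * 3e8 / 4.38948e-19
lambda = 4.52855e-07 m = 452.9 nm

452.9


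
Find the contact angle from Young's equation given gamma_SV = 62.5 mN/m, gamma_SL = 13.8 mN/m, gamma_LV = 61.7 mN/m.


cos(theta) = (gamma_SV - gamma_SL) / gamma_LV
cos(theta) = (62.5 - 13.8) / 61.7
cos(theta) = 0.789303
theta = arccos(0.789303) = 37.88 degrees

37.88


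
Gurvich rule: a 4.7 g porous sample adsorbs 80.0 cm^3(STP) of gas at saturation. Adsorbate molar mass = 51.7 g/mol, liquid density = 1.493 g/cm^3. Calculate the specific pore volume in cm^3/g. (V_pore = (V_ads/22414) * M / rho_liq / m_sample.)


Moles adsorbed n = V_ads / 22414 = 80.0 / 22414 = 3.569198e-03 mol
Liquid volume V_liq = n * M / rho_liq = 3.569198e-03 * 51.7 / 1.493 = 0.12360 cm^3
Specific pore volume V_pore = V_liq / m_sample = 0.12360 / 4.7
V_pore = 0.0263 cm^3/g

0.0263


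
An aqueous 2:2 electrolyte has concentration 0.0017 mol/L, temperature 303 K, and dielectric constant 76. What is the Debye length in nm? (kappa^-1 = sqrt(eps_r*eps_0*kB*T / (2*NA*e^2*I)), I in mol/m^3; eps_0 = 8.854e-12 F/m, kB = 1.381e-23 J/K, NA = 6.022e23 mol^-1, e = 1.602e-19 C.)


Ionic strength I = 0.0017 * 2^2 * 1000 = 6.8 mol/m^3
kappa^-1 = sqrt(76 * 8.854e-12 * 1.381e-23 * 303 / (2 * 6.022e23 * (1.602e-19)^2 * 6.8))
kappa^-1 = 3.66 nm

3.66


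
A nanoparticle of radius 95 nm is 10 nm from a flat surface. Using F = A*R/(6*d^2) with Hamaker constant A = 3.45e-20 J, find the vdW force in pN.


Convert to SI: R = 95 nm = 9.5e-08 m, d = 10 nm = 1e-08 m
F = A * R / (6 * d^2)
F = 3.45e-20 * 9.5e-08 / (6 * (1e-08)^2)
F = 5.4625e-12 N = 5.463 pN

5.463


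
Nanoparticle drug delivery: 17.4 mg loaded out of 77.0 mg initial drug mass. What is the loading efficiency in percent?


Drug loading efficiency = (drug loaded / drug initial) * 100
DLE = 17.4 / 77.0 * 100
DLE = 0.226 * 100
DLE = 22.6%

22.6


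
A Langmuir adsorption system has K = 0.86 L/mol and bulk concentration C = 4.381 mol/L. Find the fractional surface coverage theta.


Langmuir isotherm: theta = K*C / (1 + K*C)
K*C = 0.86 * 4.381 = 3.76766
theta = 3.76766 / (1 + 3.76766) = 3.76766 / 4.76766
theta = 0.7903

0.7903


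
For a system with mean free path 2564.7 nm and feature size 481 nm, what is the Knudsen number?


Knudsen number Kn = lambda / L
Kn = 2564.7 / 481
Kn = 5.332

5.332


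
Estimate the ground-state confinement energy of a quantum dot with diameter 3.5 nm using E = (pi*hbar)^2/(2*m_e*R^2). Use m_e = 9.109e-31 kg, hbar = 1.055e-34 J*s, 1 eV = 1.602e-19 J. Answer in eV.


Radius R = 3.5/2 = 1.75 nm = 1.75e-09 m
E = (pi * 1.055e-34)^2 / (2 * 9.109e-31 * (1.75e-09)^2)
E(J) = 1.96892e-20
E = E(J) / 1.602e-19 = 0.1229 eV

0.1229


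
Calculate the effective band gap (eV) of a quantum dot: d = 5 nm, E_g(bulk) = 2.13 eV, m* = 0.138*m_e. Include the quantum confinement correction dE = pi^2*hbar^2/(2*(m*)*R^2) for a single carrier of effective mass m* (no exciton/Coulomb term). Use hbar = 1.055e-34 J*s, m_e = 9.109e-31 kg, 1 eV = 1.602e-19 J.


Radius R = 5/2 nm = 2.5e-09 m
Confinement energy dE = pi^2 * hbar^2 / (2 * m_eff * m_e * R^2)
dE = pi^2 * (1.055e-34)^2 / (2 * 0.138 * 9.109e-31 * (2.5e-09)^2) J, divided by 1.602e-19 J/eV
dE = 0.4364 eV
Total band gap = E_g(bulk) + dE = 2.13 + 0.4364 = 2.5664 eV

2.5664


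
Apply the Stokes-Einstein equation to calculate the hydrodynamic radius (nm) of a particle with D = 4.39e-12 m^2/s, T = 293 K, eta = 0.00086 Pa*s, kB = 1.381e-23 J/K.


Stokes-Einstein: R = kB*T / (6*pi*eta*D)
R = 1.381e-23 * 293 / (6 * pi * 0.00086 * 4.39e-12)
R = 5.68587e-08 m = 56.86 nm

56.86


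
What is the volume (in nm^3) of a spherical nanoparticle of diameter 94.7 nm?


Radius r = 94.7/2 = 47.35 nm
Volume V = (4/3) * pi * r^3
V = (4/3) * pi * (47.35)^3
V = 444680.99 nm^3

444680.99


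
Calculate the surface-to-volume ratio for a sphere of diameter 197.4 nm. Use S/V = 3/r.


Radius r = 197.4/2 = 98.7 nm
S/V = 3 / r = 3 / 98.7
S/V = 0.0304 nm^-1

0.0304


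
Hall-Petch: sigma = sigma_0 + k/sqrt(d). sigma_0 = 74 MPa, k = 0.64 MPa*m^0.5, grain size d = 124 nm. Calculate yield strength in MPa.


d = 124 nm = 1.24e-07 m
sqrt(d) = 0.0003521363
Hall-Petch contribution = k / sqrt(d) = 0.64 / 0.0003521363 = 1817.5 MPa
sigma = sigma_0 + k/sqrt(d) = 74 + 1817.5 = 1891.5 MPa

1891.5


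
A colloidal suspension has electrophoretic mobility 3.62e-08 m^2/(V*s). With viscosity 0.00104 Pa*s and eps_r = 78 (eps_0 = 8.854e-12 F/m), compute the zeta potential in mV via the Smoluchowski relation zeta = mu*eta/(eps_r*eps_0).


Smoluchowski equation: zeta = mu * eta / (eps_r * eps_0)
zeta = 3.62e-08 * 0.00104 / (78 * 8.854e-12)
zeta = 0.054514 V = 54.51 mV

54.51


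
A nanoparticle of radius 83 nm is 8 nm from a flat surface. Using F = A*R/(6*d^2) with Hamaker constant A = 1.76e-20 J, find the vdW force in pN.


Convert to SI: R = 83 nm = 8.3e-08 m, d = 8 nm = 8e-09 m
F = A * R / (6 * d^2)
F = 1.76e-20 * 8.3e-08 / (6 * (8e-09)^2)
F = 3.80417e-12 N = 3.804 pN

3.804


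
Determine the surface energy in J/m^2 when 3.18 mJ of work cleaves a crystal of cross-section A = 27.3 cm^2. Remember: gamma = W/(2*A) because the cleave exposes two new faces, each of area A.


Convert: A = 27.3 cm^2 = 0.00273 m^2, W = 3.18 mJ = 0.00318 J
Cleaving exposes two faces of area A, so total new surface = 2*A and gamma = W / (2*A)
gamma = 0.00318 / (2 * 0.00273)
gamma = 0.582 J/m^2

0.582


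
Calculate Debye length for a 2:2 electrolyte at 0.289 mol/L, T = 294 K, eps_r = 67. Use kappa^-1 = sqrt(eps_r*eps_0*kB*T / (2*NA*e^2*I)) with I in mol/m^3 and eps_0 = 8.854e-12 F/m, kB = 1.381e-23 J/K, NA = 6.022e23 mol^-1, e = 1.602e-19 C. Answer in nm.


Ionic strength I = 0.289 * 2^2 * 1000 = 1156 mol/m^3
kappa^-1 = sqrt(67 * 8.854e-12 * 1.381e-23 * 294 / (2 * 6.022e23 * (1.602e-19)^2 * 1156))
kappa^-1 = 0.26 nm

0.26


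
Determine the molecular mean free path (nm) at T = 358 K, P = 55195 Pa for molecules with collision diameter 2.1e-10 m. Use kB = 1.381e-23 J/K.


Mean free path: lambda = kB*T / (sqrt(2) * pi * d^2 * P)
lambda = 1.381e-23 * 358 / (sqrt(2) * pi * (2.1e-10)^2 * 55195)
lambda = 4.57166e-07 m
lambda = 457.17 nm

457.17


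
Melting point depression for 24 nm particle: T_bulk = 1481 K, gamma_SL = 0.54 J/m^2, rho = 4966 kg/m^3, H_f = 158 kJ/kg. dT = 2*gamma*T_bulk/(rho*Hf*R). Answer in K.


Radius R = 24/2 = 12 nm = 1.2e-08 m
Convert H_f = 158 kJ/kg = 158000 J/kg
dT = 2 * gamma_SL * T_bulk / (rho * H_f * R)
dT = 2 * 0.54 * 1481 / (4966 * 158000 * 1.2e-08)
dT = 169.9 K

169.9


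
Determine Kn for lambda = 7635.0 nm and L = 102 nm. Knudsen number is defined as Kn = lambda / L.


Knudsen number Kn = lambda / L
Kn = 7635.0 / 102
Kn = 74.8529

74.8529


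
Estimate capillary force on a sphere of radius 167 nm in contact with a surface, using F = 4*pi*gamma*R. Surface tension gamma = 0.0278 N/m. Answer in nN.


Convert radius: R = 167 nm = 1.67e-07 m
F = 4 * pi * gamma * R
F = 4 * pi * 0.0278 * 1.67e-07
F = 5.83406e-08 N = 58.3406 nN

58.3406


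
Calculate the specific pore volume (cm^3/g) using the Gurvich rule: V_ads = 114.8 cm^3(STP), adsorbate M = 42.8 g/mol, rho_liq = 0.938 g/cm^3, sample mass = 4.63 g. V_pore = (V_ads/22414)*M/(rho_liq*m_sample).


Moles adsorbed n = V_ads / 22414 = 114.8 / 22414 = 5.121799e-03 mol
Liquid volume V_liq = n * M / rho_liq = 5.121799e-03 * 42.8 / 0.938 = 0.23370 cm^3
Specific pore volume V_pore = V_liq / m_sample = 0.23370 / 4.63
V_pore = 0.0505 cm^3/g

0.0505


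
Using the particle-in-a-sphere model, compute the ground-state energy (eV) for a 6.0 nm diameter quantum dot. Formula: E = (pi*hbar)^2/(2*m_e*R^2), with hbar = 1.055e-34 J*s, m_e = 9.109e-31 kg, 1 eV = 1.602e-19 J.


Radius R = 6.0/2 = 3 nm = 3e-09 m
E = (pi * 1.055e-34)^2 / (2 * 9.109e-31 * (3e-09)^2)
E(J) = 6.69979e-21
E = E(J) / 1.602e-19 = 0.0418 eV

0.0418


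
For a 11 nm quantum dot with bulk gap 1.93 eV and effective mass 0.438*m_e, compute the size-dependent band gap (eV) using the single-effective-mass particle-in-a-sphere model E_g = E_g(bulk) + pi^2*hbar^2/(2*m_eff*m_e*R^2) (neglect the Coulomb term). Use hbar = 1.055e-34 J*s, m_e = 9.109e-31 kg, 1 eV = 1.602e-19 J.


Radius R = 11/2 nm = 5.5e-09 m
Confinement energy dE = pi^2 * hbar^2 / (2 * m_eff * m_e * R^2)
dE = pi^2 * (1.055e-34)^2 / (2 * 0.438 * 9.109e-31 * (5.5e-09)^2) J, divided by 1.602e-19 J/eV
dE = 0.0284 eV
Total band gap = E_g(bulk) + dE = 1.93 + 0.0284 = 1.9584 eV

1.9584


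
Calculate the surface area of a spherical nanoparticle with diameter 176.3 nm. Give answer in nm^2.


Radius r = 176.3/2 = 88.15 nm
Surface area SA = 4 * pi * r^2
SA = 4 * pi * (88.15)^2
SA = 97646.01 nm^2

97646.01
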